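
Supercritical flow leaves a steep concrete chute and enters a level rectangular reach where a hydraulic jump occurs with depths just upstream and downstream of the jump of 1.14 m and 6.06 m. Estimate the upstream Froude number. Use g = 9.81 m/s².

For a rectangular channel the momentum equation gives q² = ½·g·y₁·y₂·(y₁ + y₂) = ½×9.81×1.14×6.06×7.20 = 244.
q = √244 = 15.6 m²/s.
V₁ = q/y₁ = 13.7 m/s; Fr₁ = V₁/√(g·y₁) = 4.10.

Fr₁ = 4.10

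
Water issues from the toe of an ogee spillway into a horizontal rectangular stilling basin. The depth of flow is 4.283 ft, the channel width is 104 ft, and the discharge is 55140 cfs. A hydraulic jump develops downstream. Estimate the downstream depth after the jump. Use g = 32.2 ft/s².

y₂ = 61.74 ft

q = Q/b = 55140/104 = 530.2 ft²/s; V₁ = q/y₁ = 123.8 ft/s. Fr₁ = V₁/√(g·y₁) = 10.54.
Bélanger equation: y₂/y₁ = ½[√(1 + 8Fr₁²) − 1] = ½[√889.91 − 1] = 14.42.
y₂ = 14.42 × 4.283 = 61.74 ft.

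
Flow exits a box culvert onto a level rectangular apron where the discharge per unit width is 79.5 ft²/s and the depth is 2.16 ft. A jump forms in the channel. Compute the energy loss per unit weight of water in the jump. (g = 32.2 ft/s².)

V₁ = q/y₁ = 79.5/2.16 = 36.8 ft/s. Fr₁ = V₁/√(g·y₁) = 36.8/√(32.2×2.16) = 4.41.
Bélanger equation: y₂/y₁ = ½[√(1 + 8Fr₁²) − 1] = ½[√156.8 − 1] = 5.76.
y₂ = 5.76 × 2.16 = 12.4 ft.
Head loss: ΔE = (y₂ − y₁)³/(4y₁y₂) = (12.4 − 2.16)³/(4×2.16×12.4) = 1088/108 = 10.1 ft.

ΔE = 10.1 ft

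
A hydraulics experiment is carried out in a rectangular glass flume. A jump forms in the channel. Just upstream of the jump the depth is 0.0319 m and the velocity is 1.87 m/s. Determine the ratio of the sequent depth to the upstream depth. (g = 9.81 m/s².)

Fr₁ = V₁/√(g·y₁) = 1.87/√(9.81×0.0319) = 3.34.
Conjugate-depth relation: y₂/y₁ = ½[√(1 + 8Fr₁²) − 1] = ½[√90.40 − 1] = 4.25.

y₂/y₁ = 4.25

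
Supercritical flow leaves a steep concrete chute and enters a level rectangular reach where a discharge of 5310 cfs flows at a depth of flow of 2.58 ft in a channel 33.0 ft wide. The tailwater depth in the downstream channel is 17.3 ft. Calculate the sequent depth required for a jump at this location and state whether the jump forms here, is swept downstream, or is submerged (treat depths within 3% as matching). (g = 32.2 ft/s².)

q = Q/b = 5310/33.0 = 161 ft²/s; V₁ = q/y₁ = 62.4 ft/s. Fr₁ = V₁/√(g·y₁) = 6.84.
Conjugate-depth relation: y₂/y₁ = ½[√(1 + 8Fr₁²) − 1] = ½[√375.6 − 1] = 9.19.
y₂ = 9.19 × 2.58 = 23.7 ft.
Tailwater y_tw = 17.3 ft: y_tw < y₂, so the jump is swept downstream.

y₂ = 23.7 ft; the jump is swept downstream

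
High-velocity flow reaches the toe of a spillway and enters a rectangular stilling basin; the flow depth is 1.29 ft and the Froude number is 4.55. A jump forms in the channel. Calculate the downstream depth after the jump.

y₂ = 7.68 ft

Fr₁ = 4.55 (given).
By Bélanger, y₂/y₁ = ½[√(1 + 8Fr₁²) − 1] = ½[√166.6 − 1] = 5.95.
y₂ = 5.95 × 1.29 = 7.68 ft.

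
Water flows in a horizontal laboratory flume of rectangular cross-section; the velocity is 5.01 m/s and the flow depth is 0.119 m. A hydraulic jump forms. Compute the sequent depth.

Fr₁ = V₁/√(g·y₁) = 5.01/√(9.81×0.119) = 4.64.
By Bélanger, y₂/y₁ = ½[√(1 + 8Fr₁²) − 1] = ½[√173.0 − 1] = 6.08.
y₂ = 6.08 × 0.119 = 0.723 m.

y₂ = 0.723 m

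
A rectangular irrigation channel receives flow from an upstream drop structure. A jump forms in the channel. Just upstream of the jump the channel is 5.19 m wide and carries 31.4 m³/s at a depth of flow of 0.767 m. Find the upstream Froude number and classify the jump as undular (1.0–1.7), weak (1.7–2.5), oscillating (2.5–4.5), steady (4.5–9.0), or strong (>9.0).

q = Q/b = 31.4/5.19 = 6.05 m²/s; V₁ = q/y₁ = 7.89 m/s. Fr₁ = V₁/√(g·y₁) = 2.88.
Fr₁ = 2.88 lies in the oscillating range.

Fr₁ = 2.88; oscillating jump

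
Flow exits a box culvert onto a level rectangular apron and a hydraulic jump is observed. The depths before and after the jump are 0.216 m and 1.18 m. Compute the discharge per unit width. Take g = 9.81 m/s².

q = 1.32 m²/s

For a rectangular channel the momentum equation gives q² = ½·g·y₁·y₂·(y₁ + y₂) = ½×9.81×0.216×1.18×1.40 = 1.75.
q = √1.75 = 1.32 m²/s.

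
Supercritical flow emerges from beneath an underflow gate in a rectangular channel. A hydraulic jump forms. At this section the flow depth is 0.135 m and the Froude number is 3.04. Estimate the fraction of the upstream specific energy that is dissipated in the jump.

Fr₁ = 3.04 (given).
From the momentum equation for a rectangular channel, y₂/y₁ = ½[√(1 + 8Fr₁²) − 1] = ½[√74.93 − 1] = 3.83.
y₂ = 3.83 × 0.135 = 0.517 m.
E₁ = y₁(1 + Fr₁²/2) = 0.135×(1 + 3.04²/2) = 0.759 m. ΔE = (y₂ − y₁)³/(4y₁y₂) = 0.199 m. ΔE/E₁ = 0.199/0.759 = 0.263.

ΔE/E₁ = 0.263 (26.3%)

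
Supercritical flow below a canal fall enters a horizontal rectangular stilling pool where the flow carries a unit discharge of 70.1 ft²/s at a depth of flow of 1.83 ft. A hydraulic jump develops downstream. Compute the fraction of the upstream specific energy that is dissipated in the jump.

V₁ = q/y₁ = 70.1/1.83 = 38.3 ft/s. Fr₁ = V₁/√(g·y₁) = 38.3/√(32.2×1.83) = 4.99.
By Bélanger, y₂/y₁ = ½[√(1 + 8Fr₁²) − 1] = ½[√200.2 − 1] = 6.57.
y₂ = 6.57 × 1.83 = 12.0 ft.
E₁ = y₁ + V₁²/2g = 24.6 ft. ΔE = (y₂ − y₁)³/(4y₁y₂) = 12.1 ft. ΔE/E₁ = 12.1/24.6 = 0.490.

ΔE/E₁ = 0.490 (49.0%)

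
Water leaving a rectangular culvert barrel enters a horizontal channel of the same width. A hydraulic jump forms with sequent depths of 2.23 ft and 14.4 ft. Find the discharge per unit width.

For a rectangular channel the momentum equation gives q² = ½·g·y₁·y₂·(y₁ + y₂) = ½×32.2×2.23×14.4×16.6 = 8598.
q = √8598 = 92.7 ft²/s.

q = 92.7 ft²/s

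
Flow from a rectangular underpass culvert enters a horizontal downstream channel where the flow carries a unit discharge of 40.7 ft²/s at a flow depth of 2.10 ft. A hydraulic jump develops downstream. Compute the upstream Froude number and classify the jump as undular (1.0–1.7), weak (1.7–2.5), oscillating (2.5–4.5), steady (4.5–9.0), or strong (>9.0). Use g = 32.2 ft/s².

Fr₁ = 2.36; weak jump

V₁ = q/y₁ = 40.7/2.10 = 19.4 ft/s. Fr₁ = V₁/√(g·y₁) = 19.4/√(32.2×2.10) = 2.36.
Fr₁ = 2.36 lies in the weak range.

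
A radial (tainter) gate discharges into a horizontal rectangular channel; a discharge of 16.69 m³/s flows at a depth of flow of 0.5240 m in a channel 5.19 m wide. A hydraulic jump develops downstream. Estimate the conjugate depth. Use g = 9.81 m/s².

y₂ = 1.761 m

q = Q/b = 16.69/5.19 = 3.216 m²/s; V₁ = q/y₁ = 6.137 m/s. Fr₁ = V₁/√(g·y₁) = 2.707.
Bélanger equation: y₂/y₁ = ½[√(1 + 8Fr₁²) − 1] = ½[√59.615 − 1] = 3.361.
y₂ = 3.361 × 0.5240 = 1.761 m.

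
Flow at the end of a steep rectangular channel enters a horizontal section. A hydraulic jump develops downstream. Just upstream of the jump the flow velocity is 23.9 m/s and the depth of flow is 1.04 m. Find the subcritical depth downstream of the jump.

Fr₁ = V₁/√(g·y₁) = 23.9/√(9.81×1.04) = 7.48.
Bélanger equation: y₂/y₁ = ½[√(1 + 8Fr₁²) − 1] = ½[√448.9 − 1] = 10.1.
y₂ = 10.1 × 1.04 = 10.5 m.

y₂ = 10.5 m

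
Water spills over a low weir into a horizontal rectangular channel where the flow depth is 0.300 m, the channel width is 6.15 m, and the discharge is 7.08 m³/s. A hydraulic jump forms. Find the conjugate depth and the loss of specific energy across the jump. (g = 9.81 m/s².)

y₂ = 0.811 m; ΔE = 0.137 m

q = Q/b = 7.08/6.15 = 1.15 m²/s; V₁ = q/y₁ = 3.84 m/s. Fr₁ = V₁/√(g·y₁) = 2.24.
Sequent-depth ratio: y₂/y₁ = ½[√(1 + 8Fr₁²) − 1] = ½[√41.03 − 1] = 2.70.
y₂ = 2.70 × 0.300 = 0.811 m.
Head loss: ΔE = (y₂ − y₁)³/(4y₁y₂) = (0.811 − 0.300)³/(4×0.300×0.811) = 0.133/0.973 = 0.137 m.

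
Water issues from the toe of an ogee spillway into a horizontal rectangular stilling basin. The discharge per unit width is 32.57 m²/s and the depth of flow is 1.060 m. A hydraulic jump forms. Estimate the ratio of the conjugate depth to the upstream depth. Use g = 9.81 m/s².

V₁ = q/y₁ = 32.57/1.060 = 30.73 m/s. Fr₁ = V₁/√(g·y₁) = 30.73/√(9.81×1.060) = 9.528.
Sequent-depth ratio: y₂/y₁ = ½[√(1 + 8Fr₁²) − 1] = ½[√727.34 − 1] = 12.98.

y₂/y₁ = 12.98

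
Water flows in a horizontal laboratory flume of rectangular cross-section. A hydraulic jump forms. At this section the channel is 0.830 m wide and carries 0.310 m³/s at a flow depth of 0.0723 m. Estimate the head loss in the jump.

ΔE = 0.820 m

q = Q/b = 0.310/0.830 = 0.373 m²/s; V₁ = q/y₁ = 5.17 m/s. Fr₁ = V₁/√(g·y₁) = 6.13.
By Bélanger, y₂/y₁ = ½[√(1 + 8Fr₁²) − 1] = ½[√302.0 − 1] = 8.19.
y₂ = 8.19 × 0.0723 = 0.592 m.
V₂ = q/y₂ = 0.373/0.592 = 0.631 m/s. E₁ = y₁ + V₁²/2g = 1.43 m; E₂ = y₂ + V₂²/2g = 0.612 m. ΔE = E₁ − E₂ = 0.820 m.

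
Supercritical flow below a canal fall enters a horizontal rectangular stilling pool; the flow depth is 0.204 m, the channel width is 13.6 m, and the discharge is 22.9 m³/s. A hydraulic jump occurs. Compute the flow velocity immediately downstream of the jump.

V₂ = 1.06 m/s

q = Q/b = 22.9/13.6 = 1.68 m²/s; V₁ = q/y₁ = 8.25 m/s. Fr₁ = V₁/√(g·y₁) = 5.83.
Sequent-depth ratio: y₂/y₁ = ½[√(1 + 8Fr₁²) − 1] = ½[√273.3 − 1] = 7.77.
y₂ = 7.77 × 0.204 = 1.58 m.
V₂ = q/y₂ = 1.68/1.58 = 1.06 m/s.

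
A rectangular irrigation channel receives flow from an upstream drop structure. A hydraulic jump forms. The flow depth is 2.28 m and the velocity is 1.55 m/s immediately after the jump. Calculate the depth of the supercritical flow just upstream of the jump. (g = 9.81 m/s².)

Fr₂ = V₂/√(g·y₂) = 1.55/√(9.81×2.28) = 0.328.
Since the conjugate-depth ratio holds either way, y₁/y₂ = ½[√(1 + 8Fr₂²) − 1] = ½[√1.859 − 1] = 0.182.
y₁ = 0.182 × 2.28 = 0.414 m.

y₁ = 0.414 m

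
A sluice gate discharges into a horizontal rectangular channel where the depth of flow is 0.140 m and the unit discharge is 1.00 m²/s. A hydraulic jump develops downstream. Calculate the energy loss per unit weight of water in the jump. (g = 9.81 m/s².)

ΔE = 1.56 m

V₁ = q/y₁ = 1.00/0.140 = 7.14 m/s. Fr₁ = V₁/√(g·y₁) = 7.14/√(9.81×0.140) = 6.09.
Conjugate-depth relation: y₂/y₁ = ½[√(1 + 8Fr₁²) − 1] = ½[√298.2 − 1] = 8.13.
y₂ = 8.13 × 0.140 = 1.14 m.
Head loss: ΔE = (y₂ − y₁)³/(4y₁y₂) = (1.14 − 0.140)³/(4×0.140×1.14) = 0.996/0.638 = 1.56 m.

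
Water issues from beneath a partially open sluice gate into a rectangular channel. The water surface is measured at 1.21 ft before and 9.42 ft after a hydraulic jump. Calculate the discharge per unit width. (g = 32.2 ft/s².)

For a rectangular channel the momentum equation gives q² = ½·g·y₁·y₂·(y₁ + y₂) = ½×32.2×1.21×9.42×10.6 = 1951.
q = √1951 = 44.2 ft²/s.

q = 44.2 ft²/s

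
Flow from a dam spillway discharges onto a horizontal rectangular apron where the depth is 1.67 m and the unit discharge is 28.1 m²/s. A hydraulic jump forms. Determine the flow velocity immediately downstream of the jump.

V₂ = 3.12 m/s

V₁ = q/y₁ = 28.1/1.67 = 16.8 m/s. Fr₁ = V₁/√(g·y₁) = 16.8/√(9.81×1.67) = 4.16.
Conjugate-depth relation: y₂/y₁ = ½[√(1 + 8Fr₁²) − 1] = ½[√139.3 − 1] = 5.40.
y₂ = 5.40 × 1.67 = 9.02 m.
V₂ = q/y₂ = 28.1/9.02 = 3.12 m/s.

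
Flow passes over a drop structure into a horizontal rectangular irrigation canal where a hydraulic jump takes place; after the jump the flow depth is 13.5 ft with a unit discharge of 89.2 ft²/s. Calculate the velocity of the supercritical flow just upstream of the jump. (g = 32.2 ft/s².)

V₁ = 38.5 ft/s

V₂ = q/y₂ = 89.2/13.5 = 6.61 ft/s; Fr₂ = V₂/√(g·y₂) = 0.317.
Applying the sequent-depth relation in reverse, y₁/y₂ = ½[√(1 + 8Fr₂²) − 1] = ½[√1.803 − 1] = 0.171.
y₁ = 0.171 × 13.5 = 2.31 ft.
V₁ = q/y₁ = 89.2/2.31 = 38.5 ft/s.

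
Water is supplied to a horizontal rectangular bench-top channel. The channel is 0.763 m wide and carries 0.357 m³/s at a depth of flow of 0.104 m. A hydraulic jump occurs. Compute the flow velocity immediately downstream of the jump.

q = Q/b = 0.357/0.763 = 0.468 m²/s; V₁ = q/y₁ = 4.50 m/s. Fr₁ = V₁/√(g·y₁) = 4.45.
By Bélanger, y₂/y₁ = ½[√(1 + 8Fr₁²) − 1] = ½[√159.7 − 1] = 5.82.
y₂ = 5.82 × 0.104 = 0.605 m.
V₂ = q/y₂ = 0.468/0.605 = 0.773 m/s.

V₂ = 0.773 m/s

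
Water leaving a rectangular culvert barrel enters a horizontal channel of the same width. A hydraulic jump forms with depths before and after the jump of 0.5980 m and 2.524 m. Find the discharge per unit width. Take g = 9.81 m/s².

q = 4.808 m²/s

For a rectangular channel the momentum equation gives q² = ½·g·y₁·y₂·(y₁ + y₂) = ½×9.81×0.5980×2.524×3.122 = 23.11.
q = √23.11 = 4.808 m²/s.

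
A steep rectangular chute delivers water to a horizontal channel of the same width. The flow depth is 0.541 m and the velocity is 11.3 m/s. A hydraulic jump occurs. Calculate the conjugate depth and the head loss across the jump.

Fr₁ = V₁/√(g·y₁) = 11.3/√(9.81×0.541) = 4.91.
By Bélanger, y₂/y₁ = ½[√(1 + 8Fr₁²) − 1] = ½[√193.5 − 1] = 6.45.
y₂ = 6.45 × 0.541 = 3.49 m.
Head loss: ΔE = (y₂ − y₁)³/(4y₁y₂) = (3.49 − 0.541)³/(4×0.541×3.49) = 25.7/7.56 = 3.40 m.

y₂ = 3.49 m; ΔE = 3.40 m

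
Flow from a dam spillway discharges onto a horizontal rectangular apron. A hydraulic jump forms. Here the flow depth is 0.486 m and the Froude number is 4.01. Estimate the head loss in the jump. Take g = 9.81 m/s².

ΔE = 1.72 m

Fr₁ = 4.01 (given).
From the momentum equation for a rectangular channel, y₂/y₁ = ½[√(1 + 8Fr₁²) − 1] = ½[√129.6 − 1] = 5.19.
y₂ = 5.19 × 0.486 = 2.52 m.
Head loss: ΔE = (y₂ − y₁)³/(4y₁y₂) = (2.52 − 0.486)³/(4×0.486×2.52) = 8.46/4.91 = 1.72 m.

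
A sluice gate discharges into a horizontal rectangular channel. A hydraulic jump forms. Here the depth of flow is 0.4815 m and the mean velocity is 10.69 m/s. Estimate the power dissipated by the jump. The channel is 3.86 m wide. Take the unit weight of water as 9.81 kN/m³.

P = 594.4 kW

Fr₁ = V₁/√(g·y₁) = 10.69/√(9.81×0.4815) = 4.919.
Bélanger equation: y₂/y₁ = ½[√(1 + 8Fr₁²) − 1] = ½[√194.54 − 1] = 6.474.
y₂ = 6.474 × 0.4815 = 3.117 m.
Head loss: ΔE = (y₂ − y₁)³/(4y₁y₂) = (3.117 − 0.4815)³/(4×0.4815×3.117) = 18.31/6.004 = 3.050 m.
q = V₁·y₁ = 10.69 × 0.4815 = 5.147 m²/s. Q = q·b = 5.147 × 3.86 = 19.87 m³/s. P = γ·Q·ΔE = 9.81 × 19.87 × 3.050 = 594.4 kW.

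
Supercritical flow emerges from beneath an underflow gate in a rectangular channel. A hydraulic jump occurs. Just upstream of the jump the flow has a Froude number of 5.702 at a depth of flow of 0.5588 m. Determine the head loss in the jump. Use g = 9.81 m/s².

Fr₁ = 5.702 (given).
Bélanger equation: y₂/y₁ = ½[√(1 + 8Fr₁²) − 1] = ½[√261.10 − 1] = 7.579.
y₂ = 7.579 × 0.5588 = 4.235 m.
V₁ = Fr₁·√(g·y₁) = 5.702×√(9.81×0.5588) = 13.35 m/s; q = V₁·y₁ = 7.460 m²/s. V₂ = q/y₂ = 7.460/4.235 = 1.761 m/s. E₁ = y₁ + V₁²/2g = 9.643 m; E₂ = y₂ + V₂²/2g = 4.393 m. ΔE = E₁ − E₂ = 5.249 m.

ΔE = 5.249 m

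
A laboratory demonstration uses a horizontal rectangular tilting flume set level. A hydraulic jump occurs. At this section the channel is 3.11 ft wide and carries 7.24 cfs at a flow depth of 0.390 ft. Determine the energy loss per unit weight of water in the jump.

q = Q/b = 7.24/3.11 = 2.33 ft²/s; V₁ = q/y₁ = 5.97 ft/s. Fr₁ = V₁/√(g·y₁) = 1.68.
Bélanger equation: y₂/y₁ = ½[√(1 + 8Fr₁²) − 1] = ½[√23.70 − 1] = 1.93.
y₂ = 1.93 × 0.390 = 0.754 ft.
Head loss: ΔE = (y₂ − y₁)³/(4y₁y₂) = (0.754 − 0.390)³/(4×0.390×0.754) = 0.0483/1.18 = 0.0411 ft.

ΔE = 0.0411 ft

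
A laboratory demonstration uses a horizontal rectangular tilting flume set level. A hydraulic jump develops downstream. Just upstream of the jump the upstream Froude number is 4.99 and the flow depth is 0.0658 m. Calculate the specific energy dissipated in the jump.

ΔE = 0.433 m

Fr₁ = 4.99 (given).
Conjugate-depth relation: y₂/y₁ = ½[√(1 + 8Fr₁²) − 1] = ½[√200.2 − 1] = 6.57.
y₂ = 6.57 × 0.0658 = 0.433 m.
V₁ = Fr₁·√(g·y₁) = 4.99×√(9.81×0.0658) = 4.01 m/s; q = V₁·y₁ = 0.264 m²/s. V₂ = q/y₂ = 0.264/0.433 = 0.610 m/s. E₁ = y₁ + V₁²/2g = 0.885 m; E₂ = y₂ + V₂²/2g = 0.452 m. ΔE = E₁ − E₂ = 0.433 m.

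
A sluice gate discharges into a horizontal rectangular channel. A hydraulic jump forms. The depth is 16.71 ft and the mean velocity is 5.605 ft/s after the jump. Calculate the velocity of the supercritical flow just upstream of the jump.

V₁ = 53.07 ft/s

Fr₂ = V₂/√(g·y₂) = 5.605/√(32.2×16.71) = 0.2416.
From the momentum equation (using Fr₂), y₁/y₂ = ½[√(1 + 8Fr₂²) − 1] = ½[√1.4671 − 1] = 0.1056.
y₁ = 0.1056 × 16.71 = 1.765 ft.
V₁ = q/y₁ = 93.66/1.765 = 53.07 ft/s.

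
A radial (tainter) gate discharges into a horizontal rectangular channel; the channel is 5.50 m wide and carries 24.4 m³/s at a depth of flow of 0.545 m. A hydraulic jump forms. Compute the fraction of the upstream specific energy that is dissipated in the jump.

q = Q/b = 24.4/5.50 = 4.44 m²/s; V₁ = q/y₁ = 8.14 m/s. Fr₁ = V₁/√(g·y₁) = 3.52.
From the momentum equation for a rectangular channel, y₂/y₁ = ½[√(1 + 8Fr₁²) − 1] = ½[√100.1 − 1] = 4.50.
y₂ = 4.50 × 0.545 = 2.45 m.
E₁ = y₁ + V₁²/2g = 3.92 m. ΔE = (y₂ − y₁)³/(4y₁y₂) = 1.30 m. ΔE/E₁ = 1.30/3.92 = 0.332.

ΔE/E₁ = 0.332 (33.2%)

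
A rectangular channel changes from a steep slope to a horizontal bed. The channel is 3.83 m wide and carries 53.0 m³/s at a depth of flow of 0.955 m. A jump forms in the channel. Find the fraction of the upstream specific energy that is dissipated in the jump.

q = Q/b = 53.0/3.83 = 13.8 m²/s; V₁ = q/y₁ = 14.5 m/s. Fr₁ = V₁/√(g·y₁) = 4.73.
Conjugate-depth relation: y₂/y₁ = ½[√(1 + 8Fr₁²) − 1] = ½[√180.3 − 1] = 6.21.
y₂ = 6.21 × 0.955 = 5.93 m.
E₁ = y₁ + V₁²/2g = 11.7 m. ΔE = (y₂ − y₁)³/(4y₁y₂) = 5.45 m. ΔE/E₁ = 5.45/11.7 = 0.467.

ΔE/E₁ = 0.467 (46.7%)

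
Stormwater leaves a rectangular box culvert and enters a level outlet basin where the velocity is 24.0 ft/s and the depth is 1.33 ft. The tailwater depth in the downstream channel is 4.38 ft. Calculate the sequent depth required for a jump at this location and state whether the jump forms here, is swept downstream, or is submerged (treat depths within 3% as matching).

Fr₁ = V₁/√(g·y₁) = 24.0/√(32.2×1.33) = 3.67.
Sequent-depth ratio: y₂/y₁ = ½[√(1 + 8Fr₁²) − 1] = ½[√108.6 − 1] = 4.71.
y₂ = 4.71 × 1.33 = 6.26 ft.
Tailwater y_tw = 4.38 ft: y_tw < y₂, so the jump is swept downstream.

y₂ = 6.26 ft; the jump is swept downstream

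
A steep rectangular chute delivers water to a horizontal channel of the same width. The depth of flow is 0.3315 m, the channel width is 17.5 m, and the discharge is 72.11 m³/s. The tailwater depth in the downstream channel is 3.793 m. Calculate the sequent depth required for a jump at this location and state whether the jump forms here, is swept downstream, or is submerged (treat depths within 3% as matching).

y₂ = 3.070 m; the jump is submerged

q = Q/b = 72.11/17.5 = 4.121 m²/s; V₁ = q/y₁ = 12.43 m/s. Fr₁ = V₁/√(g·y₁) = 6.893.
Conjugate-depth relation: y₂/y₁ = ½[√(1 + 8Fr₁²) − 1] = ½[√381.09 − 1] = 9.261.
y₂ = 9.261 × 0.3315 = 3.070 m.
Tailwater y_tw = 3.793 m: y_tw > y₂, so the jump is submerged.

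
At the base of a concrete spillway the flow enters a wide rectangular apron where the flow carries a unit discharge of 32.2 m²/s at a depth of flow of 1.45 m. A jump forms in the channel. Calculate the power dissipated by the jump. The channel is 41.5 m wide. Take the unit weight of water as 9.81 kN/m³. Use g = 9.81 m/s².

V₁ = q/y₁ = 32.2/1.45 = 22.2 m/s. Fr₁ = V₁/√(g·y₁) = 22.2/√(9.81×1.45) = 5.89.
By Bélanger, y₂/y₁ = ½[√(1 + 8Fr₁²) − 1] = ½[√278.4 − 1] = 7.84.
y₂ = 7.84 × 1.45 = 11.4 m.
Head loss: ΔE = (y₂ − y₁)³/(4y₁y₂) = (11.4 − 1.45)³/(4×1.45×11.4) = 976/66.0 = 14.8 m.
Q = q·b = 32.2 × 41.5 = 1336 m³/s. P = γ·Q·ΔE = 9.81 × 1336 × 14.8 = 194085 kW.

P = 194085 kW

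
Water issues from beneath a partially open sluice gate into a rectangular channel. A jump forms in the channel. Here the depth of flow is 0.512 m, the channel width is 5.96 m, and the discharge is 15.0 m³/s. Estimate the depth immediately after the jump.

y₂ = 1.35 m

q = Q/b = 15.0/5.96 = 2.52 m²/s; V₁ = q/y₁ = 4.92 m/s. Fr₁ = V₁/√(g·y₁) = 2.19.
Conjugate-depth relation: y₂/y₁ = ½[√(1 + 8Fr₁²) − 1] = ½[√39.49 − 1] = 2.64.
y₂ = 2.64 × 0.512 = 1.35 m.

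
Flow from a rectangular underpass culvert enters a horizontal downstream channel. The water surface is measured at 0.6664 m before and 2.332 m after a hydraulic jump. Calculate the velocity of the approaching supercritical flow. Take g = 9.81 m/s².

For a rectangular channel the momentum equation gives q² = ½·g·y₁·y₂·(y₁ + y₂) = ½×9.81×0.6664×2.332×2.998 = 22.86.
q = √22.86 = 4.781 m²/s.
V₁ = q/y₁ = 4.781/0.6664 = 7.174 m/s.

V₁ = 7.174 m/s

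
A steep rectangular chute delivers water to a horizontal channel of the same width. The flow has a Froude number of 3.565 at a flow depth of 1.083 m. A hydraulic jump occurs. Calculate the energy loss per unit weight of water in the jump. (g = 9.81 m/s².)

Fr₁ = 3.565 (given).
Sequent-depth ratio: y₂/y₁ = ½[√(1 + 8Fr₁²) − 1] = ½[√102.67 − 1] = 4.566.
y₂ = 4.566 × 1.083 = 4.945 m.
V₁ = Fr₁·√(g·y₁) = 3.565×√(9.81×1.083) = 11.62 m/s; q = V₁·y₁ = 12.58 m²/s. V₂ = q/y₂ = 12.58/4.945 = 2.545 m/s. E₁ = y₁ + V₁²/2g = 7.965 m; E₂ = y₂ + V₂²/2g = 5.275 m. ΔE = E₁ − E₂ = 2.690 m.

ΔE = 2.690 m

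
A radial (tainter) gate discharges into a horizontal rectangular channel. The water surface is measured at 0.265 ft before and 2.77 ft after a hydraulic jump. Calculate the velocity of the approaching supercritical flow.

V₁ = 22.6 ft/s

For a rectangular channel the momentum equation gives q² = ½·g·y₁·y₂·(y₁ + y₂) = ½×32.2×0.265×2.77×3.04 = 35.9.
q = √35.9 = 5.99 ft²/s.
V₁ = q/y₁ = 5.99/0.265 = 22.6 ft/s.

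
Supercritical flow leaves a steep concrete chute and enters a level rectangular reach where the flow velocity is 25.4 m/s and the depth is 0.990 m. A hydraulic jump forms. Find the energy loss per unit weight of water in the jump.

ΔE = 22.7 m

Fr₁ = V₁/√(g·y₁) = 25.4/√(9.81×0.990) = 8.15.
From the momentum equation for a rectangular channel, y₂/y₁ = ½[√(1 + 8Fr₁²) − 1] = ½[√532.4 − 1] = 11.0.
y₂ = 11.0 × 0.990 = 10.9 m.
q = V₁·y₁ = 25.4 × 0.990 = 25.1 m²/s. V₂ = q/y₂ = 25.1/10.9 = 2.30 m/s. E₁ = y₁ + V₁²/2g = 33.9 m; E₂ = y₂ + V₂²/2g = 11.2 m. ΔE = E₁ − E₂ = 22.7 m.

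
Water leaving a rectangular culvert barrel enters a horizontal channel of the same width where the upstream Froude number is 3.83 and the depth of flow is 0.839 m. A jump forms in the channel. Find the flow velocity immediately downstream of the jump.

Fr₁ = 3.83 (given).
From the momentum equation for a rectangular channel, y₂/y₁ = ½[√(1 + 8Fr₁²) − 1] = ½[√118.4 − 1] = 4.94.
y₂ = 4.94 × 0.839 = 4.14 m.
V₁ = Fr₁·√(g·y₁) = 3.83×√(9.81×0.839) = 11.0 m/s; q = V₁·y₁ = 9.22 m²/s.
V₂ = q/y₂ = 9.22/4.14 = 2.22 m/s.

V₂ = 2.22 m/s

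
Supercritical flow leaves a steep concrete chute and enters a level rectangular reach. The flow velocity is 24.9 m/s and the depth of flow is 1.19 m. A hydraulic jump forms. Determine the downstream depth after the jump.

Fr₁ = V₁/√(g·y₁) = 24.9/√(9.81×1.19) = 7.29.
Conjugate-depth relation: y₂/y₁ = ½[√(1 + 8Fr₁²) − 1] = ½[√425.9 − 1] = 9.82.
y₂ = 9.82 × 1.19 = 11.7 m.

y₂ = 11.7 m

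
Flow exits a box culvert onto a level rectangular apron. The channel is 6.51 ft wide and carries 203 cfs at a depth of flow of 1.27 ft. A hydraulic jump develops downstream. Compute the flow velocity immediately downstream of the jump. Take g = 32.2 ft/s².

V₂ = 4.96 ft/s

q = Q/b = 203/6.51 = 31.2 ft²/s; V₁ = q/y₁ = 24.6 ft/s. Fr₁ = V₁/√(g·y₁) = 3.84.
Conjugate-depth relation: y₂/y₁ = ½[√(1 + 8Fr₁²) − 1] = ½[√118.9 − 1] = 4.95.
y₂ = 4.95 × 1.27 = 6.29 ft.
V₂ = q/y₂ = 31.2/6.29 = 4.96 ft/s.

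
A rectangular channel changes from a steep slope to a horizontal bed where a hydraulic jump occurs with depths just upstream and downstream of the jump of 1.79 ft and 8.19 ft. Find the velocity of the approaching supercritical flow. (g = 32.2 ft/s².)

For a rectangular channel the momentum equation gives q² = ½·g·y₁·y₂·(y₁ + y₂) = ½×32.2×1.79×8.19×9.98 = 2356.
q = √2356 = 48.5 ft²/s.
V₁ = q/y₁ = 48.5/1.79 = 27.1 ft/s.

V₁ = 27.1 ft/s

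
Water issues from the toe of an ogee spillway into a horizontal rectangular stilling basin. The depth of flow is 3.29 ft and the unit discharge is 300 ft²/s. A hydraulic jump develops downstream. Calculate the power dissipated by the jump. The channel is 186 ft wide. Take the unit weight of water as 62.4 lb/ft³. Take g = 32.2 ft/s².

P = 581814 hp

V₁ = q/y₁ = 300/3.29 = 91.2 ft/s. Fr₁ = V₁/√(g·y₁) = 91.2/√(32.2×3.29) = 8.86.
Bélanger equation: y₂/y₁ = ½[√(1 + 8Fr₁²) − 1] = ½[√628.9 − 1] = 12.0.
y₂ = 12.0 × 3.29 = 39.6 ft.
V₂ = q/y₂ = 300/39.6 = 7.57 ft/s. E₁ = y₁ + V₁²/2g = 132 ft; E₂ = y₂ + V₂²/2g = 40.5 ft. ΔE = E₁ − E₂ = 91.9 ft.
Q = q·b = 300 × 186 = 55800 cfs. P = γ·Q·ΔE/550 = 62.4 × 55800 × 91.9 / 550 = 581814 hp.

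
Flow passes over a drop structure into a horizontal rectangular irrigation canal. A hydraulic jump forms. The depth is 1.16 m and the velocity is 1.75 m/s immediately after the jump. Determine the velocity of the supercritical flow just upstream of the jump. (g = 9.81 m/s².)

V₁ = 4.51 m/s

Fr₂ = V₂/√(g·y₂) = 1.75/√(9.81×1.16) = 0.519.
The Bélanger relation is symmetric: y₁/y₂ = ½[√(1 + 8Fr₂²) − 1] = ½[√3.153 − 1] = 0.388.
y₁ = 0.388 × 1.16 = 0.450 m.
V₁ = q/y₁ = 2.03/0.450 = 4.51 m/s.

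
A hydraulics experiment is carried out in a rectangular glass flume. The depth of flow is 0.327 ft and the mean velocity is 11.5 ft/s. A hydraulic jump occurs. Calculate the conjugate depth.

Fr₁ = V₁/√(g·y₁) = 11.5/√(32.2×0.327) = 3.54.
Conjugate-depth relation: y₂/y₁ = ½[√(1 + 8Fr₁²) − 1] = ½[√101.5 − 1] = 4.54.
y₂ = 4.54 × 0.327 = 1.48 ft.

y₂ = 1.48 ft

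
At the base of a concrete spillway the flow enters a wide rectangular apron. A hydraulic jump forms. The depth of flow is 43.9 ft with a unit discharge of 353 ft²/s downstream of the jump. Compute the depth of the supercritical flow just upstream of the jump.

V₂ = q/y₂ = 353/43.9 = 8.04 ft/s; Fr₂ = V₂/√(g·y₂) = 0.214.
From the momentum equation (using Fr₂), y₁/y₂ = ½[√(1 + 8Fr₂²) − 1] = ½[√1.366 − 1] = 0.0844.
y₁ = 0.0844 × 43.9 = 3.70 ft.

y₁ = 3.70 ft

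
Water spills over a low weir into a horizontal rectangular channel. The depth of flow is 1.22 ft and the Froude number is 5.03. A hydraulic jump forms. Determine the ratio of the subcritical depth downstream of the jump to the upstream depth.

y₂/y₁ = 6.63

Fr₁ = 5.03 (given).
Bélanger equation: y₂/y₁ = ½[√(1 + 8Fr₁²) − 1] = ½[√203.4 − 1] = 6.63.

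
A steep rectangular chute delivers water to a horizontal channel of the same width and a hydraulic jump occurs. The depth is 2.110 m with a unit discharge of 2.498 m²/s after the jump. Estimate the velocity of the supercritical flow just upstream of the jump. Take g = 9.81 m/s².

V₁ = 9.798 m/s

V₂ = q/y₂ = 2.498/2.110 = 1.184 m/s; Fr₂ = V₂/√(g·y₂) = 0.2602.
Since the conjugate-depth ratio holds either way, y₁/y₂ = ½[√(1 + 8Fr₂²) − 1] = ½[√1.5417 − 1] = 0.1208.
y₁ = 0.1208 × 2.110 = 0.2549 m.
V₁ = q/y₁ = 2.498/0.2549 = 9.798 m/s.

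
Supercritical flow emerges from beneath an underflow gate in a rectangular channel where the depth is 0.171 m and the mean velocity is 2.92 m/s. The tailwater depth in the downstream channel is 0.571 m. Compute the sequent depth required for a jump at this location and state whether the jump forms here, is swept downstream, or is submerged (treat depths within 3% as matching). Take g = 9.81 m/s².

Fr₁ = V₁/√(g·y₁) = 2.92/√(9.81×0.171) = 2.25.
Bélanger equation: y₂/y₁ = ½[√(1 + 8Fr₁²) − 1] = ½[√41.66 − 1] = 2.73.
y₂ = 2.73 × 0.171 = 0.466 m.
Tailwater y_tw = 0.571 m: y_tw > y₂, so the jump is submerged.

y₂ = 0.466 m; the jump is submerged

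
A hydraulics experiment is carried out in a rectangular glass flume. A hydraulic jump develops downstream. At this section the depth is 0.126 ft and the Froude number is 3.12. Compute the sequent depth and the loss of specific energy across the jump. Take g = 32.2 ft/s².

Fr₁ = 3.12 (given).
Bélanger equation: y₂/y₁ = ½[√(1 + 8Fr₁²) − 1] = ½[√78.88 − 1] = 3.94.
y₂ = 3.94 × 0.126 = 0.497 ft.
V₁ = Fr₁·√(g·y₁) = 3.12×√(32.2×0.126) = 6.28 ft/s; q = V₁·y₁ = 0.792 ft²/s. V₂ = q/y₂ = 0.792/0.497 = 1.59 ft/s. E₁ = y₁ + V₁²/2g = 0.739 ft; E₂ = y₂ + V₂²/2g = 0.536 ft. ΔE = E₁ − E₂ = 0.203 ft.

y₂ = 0.497 ft; ΔE = 0.203 ft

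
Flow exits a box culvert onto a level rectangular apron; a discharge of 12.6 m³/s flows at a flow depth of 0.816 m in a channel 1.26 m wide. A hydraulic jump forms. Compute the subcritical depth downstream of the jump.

y₂ = 4.61 m

q = Q/b = 12.6/1.26 = 10.0 m²/s; V₁ = q/y₁ = 12.3 m/s. Fr₁ = V₁/√(g·y₁) = 4.33.
Conjugate-depth relation: y₂/y₁ = ½[√(1 + 8Fr₁²) − 1] = ½[√151.1 − 1] = 5.65.
y₂ = 5.65 × 0.816 = 4.61 m.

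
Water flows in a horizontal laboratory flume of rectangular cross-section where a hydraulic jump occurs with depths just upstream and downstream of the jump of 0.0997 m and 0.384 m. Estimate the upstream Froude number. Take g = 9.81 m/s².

Fr₁ = 3.06

For a rectangular channel the momentum equation gives q² = ½·g·y₁·y₂·(y₁ + y₂) = ½×9.81×0.0997×0.384×0.484 = 0.0908.
q = √0.0908 = 0.301 m²/s.
V₁ = q/y₁ = 3.02 m/s; Fr₁ = V₁/√(g·y₁) = 3.06.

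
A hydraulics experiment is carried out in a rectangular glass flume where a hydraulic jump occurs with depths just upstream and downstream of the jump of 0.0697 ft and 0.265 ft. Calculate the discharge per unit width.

q = 0.315 ft²/s

For a rectangular channel the momentum equation gives q² = ½·g·y₁·y₂·(y₁ + y₂) = ½×32.2×0.0697×0.265×0.335 = 0.0995.
q = √0.0995 = 0.315 ft²/s.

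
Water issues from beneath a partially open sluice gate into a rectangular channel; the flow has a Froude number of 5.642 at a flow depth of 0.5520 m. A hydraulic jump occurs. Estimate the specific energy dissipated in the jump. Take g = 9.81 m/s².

Fr₁ = 5.642 (given).
By Bélanger, y₂/y₁ = ½[√(1 + 8Fr₁²) − 1] = ½[√255.66 − 1] = 7.495.
y₂ = 7.495 × 0.5520 = 4.137 m.
Head loss: ΔE = (y₂ − y₁)³/(4y₁y₂) = (4.137 − 0.5520)³/(4×0.5520×4.137) = 46.08/9.135 = 5.044 m.

ΔE = 5.044 m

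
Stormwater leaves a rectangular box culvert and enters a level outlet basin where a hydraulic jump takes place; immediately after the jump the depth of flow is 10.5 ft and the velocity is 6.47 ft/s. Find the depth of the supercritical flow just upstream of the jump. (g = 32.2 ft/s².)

y₁ = 2.16 ft

Fr₂ = V₂/√(g·y₂) = 6.47/√(32.2×10.5) = 0.352.
Applying the sequent-depth relation in reverse, y₁/y₂ = ½[√(1 + 8Fr₂²) − 1] = ½[√1.990 − 1] = 0.205.
y₁ = 0.205 × 10.5 = 2.16 ft.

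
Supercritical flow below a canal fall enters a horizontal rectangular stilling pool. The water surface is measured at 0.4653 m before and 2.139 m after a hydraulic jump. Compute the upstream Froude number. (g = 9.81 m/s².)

Fr₁ = 3.587

For a rectangular channel the momentum equation gives q² = ½·g·y₁·y₂·(y₁ + y₂) = ½×9.81×0.4653×2.139×2.604 = 12.71.
q = √12.71 = 3.566 m²/s.
V₁ = q/y₁ = 7.663 m/s; Fr₁ = V₁/√(g·y₁) = 3.587.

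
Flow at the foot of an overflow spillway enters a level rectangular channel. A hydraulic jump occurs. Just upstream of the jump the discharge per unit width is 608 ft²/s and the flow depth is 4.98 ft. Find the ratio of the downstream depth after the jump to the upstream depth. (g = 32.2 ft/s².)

V₁ = q/y₁ = 608/4.98 = 122 ft/s. Fr₁ = V₁/√(g·y₁) = 122/√(32.2×4.98) = 9.64.
By Bélanger, y₂/y₁ = ½[√(1 + 8Fr₁²) − 1] = ½[√744.6 − 1] = 13.1.

y₂/y₁ = 13.1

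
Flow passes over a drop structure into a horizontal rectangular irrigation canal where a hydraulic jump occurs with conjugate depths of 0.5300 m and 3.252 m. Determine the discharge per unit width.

For a rectangular channel the momentum equation gives q² = ½·g·y₁·y₂·(y₁ + y₂) = ½×9.81×0.5300×3.252×3.782 = 31.97.
q = √31.97 = 5.654 m²/s.

q = 5.654 m²/s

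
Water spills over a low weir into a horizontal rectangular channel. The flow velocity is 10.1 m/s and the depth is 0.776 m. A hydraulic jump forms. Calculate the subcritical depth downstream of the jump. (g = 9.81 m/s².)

Fr₁ = V₁/√(g·y₁) = 10.1/√(9.81×0.776) = 3.66.
Conjugate-depth relation: y₂/y₁ = ½[√(1 + 8Fr₁²) − 1] = ½[√108.2 − 1] = 4.70.
y₂ = 4.70 × 0.776 = 3.65 m.

y₂ = 3.65 m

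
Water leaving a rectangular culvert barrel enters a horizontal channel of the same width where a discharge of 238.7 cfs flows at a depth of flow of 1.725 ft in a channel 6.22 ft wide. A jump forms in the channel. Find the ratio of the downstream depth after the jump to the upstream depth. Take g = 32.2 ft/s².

q = Q/b = 238.7/6.22 = 38.38 ft²/s; V₁ = q/y₁ = 22.25 ft/s. Fr₁ = V₁/√(g·y₁) = 2.985.
Bélanger equation: y₂/y₁ = ½[√(1 + 8Fr₁²) − 1] = ½[√72.284 − 1] = 3.751.

y₂/y₁ = 3.751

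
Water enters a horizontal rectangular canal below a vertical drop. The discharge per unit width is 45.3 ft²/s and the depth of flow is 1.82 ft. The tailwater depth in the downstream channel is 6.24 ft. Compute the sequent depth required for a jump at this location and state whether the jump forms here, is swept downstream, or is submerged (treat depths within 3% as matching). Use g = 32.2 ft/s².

y₂ = 7.51 ft; the jump is swept downstream

V₁ = q/y₁ = 45.3/1.82 = 24.9 ft/s. Fr₁ = V₁/√(g·y₁) = 24.9/√(32.2×1.82) = 3.25.
Sequent-depth ratio: y₂/y₁ = ½[√(1 + 8Fr₁²) − 1] = ½[√85.57 − 1] = 4.13.
y₂ = 4.13 × 1.82 = 7.51 ft.
Tailwater y_tw = 6.24 ft: y_tw < y₂, so the jump is swept downstream.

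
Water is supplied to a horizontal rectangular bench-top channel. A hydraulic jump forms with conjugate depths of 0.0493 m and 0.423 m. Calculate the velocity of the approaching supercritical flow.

For a rectangular channel the momentum equation gives q² = ½·g·y₁·y₂·(y₁ + y₂) = ½×9.81×0.0493×0.423×0.472 = 0.0483.
q = √0.0483 = 0.220 m²/s.
V₁ = q/y₁ = 0.220/0.0493 = 4.46 m/s.

V₁ = 4.46 m/s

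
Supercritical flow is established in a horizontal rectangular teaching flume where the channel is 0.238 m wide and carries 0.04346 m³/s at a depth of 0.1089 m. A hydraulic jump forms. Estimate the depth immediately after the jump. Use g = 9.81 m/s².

y₂ = 0.2013 m

q = Q/b = 0.04346/0.238 = 0.1826 m²/s; V₁ = q/y₁ = 1.677 m/s. Fr₁ = V₁/√(g·y₁) = 1.622.
By Bélanger, y₂/y₁ = ½[√(1 + 8Fr₁²) − 1] = ½[√22.055 − 1] = 1.848.
y₂ = 1.848 × 0.1089 = 0.2013 m.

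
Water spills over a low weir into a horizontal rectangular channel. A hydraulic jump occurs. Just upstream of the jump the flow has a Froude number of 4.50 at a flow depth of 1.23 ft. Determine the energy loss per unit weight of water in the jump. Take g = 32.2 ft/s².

ΔE = 6.09 ft

Fr₁ = 4.50 (given).
Bélanger equation: y₂/y₁ = ½[√(1 + 8Fr₁²) − 1] = ½[√163.0 − 1] = 5.88.
y₂ = 5.88 × 1.23 = 7.24 ft.
Head loss: ΔE = (y₂ − y₁)³/(4y₁y₂) = (7.24 − 1.23)³/(4×1.23×7.24) = 217/35.6 = 6.09 ft.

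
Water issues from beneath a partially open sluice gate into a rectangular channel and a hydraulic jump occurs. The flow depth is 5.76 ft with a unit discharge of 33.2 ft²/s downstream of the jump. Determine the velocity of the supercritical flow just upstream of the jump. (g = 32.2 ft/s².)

V₁ = 20.6 ft/s

V₂ = q/y₂ = 33.2/5.76 = 5.76 ft/s; Fr₂ = V₂/√(g·y₂) = 0.423.
The Bélanger relation is symmetric: y₁/y₂ = ½[√(1 + 8Fr₂²) − 1] = ½[√2.433 − 1] = 0.280.
y₁ = 0.280 × 5.76 = 1.61 ft.
V₁ = q/y₁ = 33.2/1.61 = 20.6 ft/s.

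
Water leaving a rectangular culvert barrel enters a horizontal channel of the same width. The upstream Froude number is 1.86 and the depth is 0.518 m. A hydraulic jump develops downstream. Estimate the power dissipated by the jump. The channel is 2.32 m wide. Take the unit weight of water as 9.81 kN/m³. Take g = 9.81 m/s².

Fr₁ = 1.86 (given).
From the momentum equation for a rectangular channel, y₂/y₁ = ½[√(1 + 8Fr₁²) − 1] = ½[√28.68 − 1] = 2.18.
y₂ = 2.18 × 0.518 = 1.13 m.
Head loss: ΔE = (y₂ − y₁)³/(4y₁y₂) = (1.13 − 0.518)³/(4×0.518×1.13) = 0.227/2.34 = 0.0971 m.
V₁ = Fr₁·√(g·y₁) = 1.86×√(9.81×0.518) = 4.19 m/s; q = V₁·y₁ = 2.17 m²/s. Q = q·b = 2.17 × 2.32 = 5.04 m³/s. P = γ·Q·ΔE = 9.81 × 5.04 × 0.0971 = 4.80 kW.

P = 4.80 kW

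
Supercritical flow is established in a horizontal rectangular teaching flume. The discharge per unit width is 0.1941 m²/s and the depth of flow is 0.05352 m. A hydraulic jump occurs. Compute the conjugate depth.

y₂ = 0.3530 m

V₁ = q/y₁ = 0.1941/0.05352 = 3.627 m/s. Fr₁ = V₁/√(g·y₁) = 3.627/√(9.81×0.05352) = 5.005.
From the momentum equation for a rectangular channel, y₂/y₁ = ½[√(1 + 8Fr₁²) − 1] = ½[√201.41 − 1] = 6.596.
y₂ = 6.596 × 0.05352 = 0.3530 m.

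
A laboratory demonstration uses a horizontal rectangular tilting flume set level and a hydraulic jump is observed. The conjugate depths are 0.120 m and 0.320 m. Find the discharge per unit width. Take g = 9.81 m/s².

q = 0.288 m²/s

For a rectangular channel the momentum equation gives q² = ½·g·y₁·y₂·(y₁ + y₂) = ½×9.81×0.120×0.320×0.440 = 0.0829.
q = √0.0829 = 0.288 m²/s.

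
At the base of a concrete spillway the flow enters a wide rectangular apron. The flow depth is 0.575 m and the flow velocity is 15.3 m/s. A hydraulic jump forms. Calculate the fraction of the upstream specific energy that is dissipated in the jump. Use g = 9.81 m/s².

Fr₁ = V₁/√(g·y₁) = 15.3/√(9.81×0.575) = 6.44.
Bélanger equation: y₂/y₁ = ½[√(1 + 8Fr₁²) − 1] = ½[√333.0 − 1] = 8.62.
y₂ = 8.62 × 0.575 = 4.96 m.
E₁ = y₁ + V₁²/2g = 12.5 m. ΔE = (y₂ − y₁)³/(4y₁y₂) = 7.39 m. ΔE/E₁ = 7.39/12.5 = 0.591.

ΔE/E₁ = 0.591 (59.1%)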